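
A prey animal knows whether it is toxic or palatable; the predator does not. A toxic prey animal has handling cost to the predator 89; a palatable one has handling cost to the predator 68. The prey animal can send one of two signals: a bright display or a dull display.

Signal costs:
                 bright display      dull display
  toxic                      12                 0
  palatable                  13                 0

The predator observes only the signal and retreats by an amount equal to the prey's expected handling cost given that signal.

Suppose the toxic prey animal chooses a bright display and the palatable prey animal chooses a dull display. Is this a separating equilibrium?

No

Under separation the predator infers type exactly: bright display → toxic (pays 89), dull display → palatable (pays 68).
Toxic: bright display gives 89 − 12 = 77; dull display gives 68 − 0 = 68. No deviation. ✓
Palatable: dull display gives 68 − 0 = 68; bright display gives 89 − 13 = 76. Would deviate. ✗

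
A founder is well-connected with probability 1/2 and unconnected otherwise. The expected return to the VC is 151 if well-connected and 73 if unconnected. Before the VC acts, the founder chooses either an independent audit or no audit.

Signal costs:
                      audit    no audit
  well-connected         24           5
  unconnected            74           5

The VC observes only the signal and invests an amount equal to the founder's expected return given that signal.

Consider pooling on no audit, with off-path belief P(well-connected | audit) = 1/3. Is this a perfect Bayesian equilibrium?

On the equilibrium path (no audit) the VC holds the prior 1/2 and pays 1/2·151 + 1/2·73 = 112. Off-path (audit) belief 1/3 gives 1/3·151 + 2/3·73 = 99.
Well-connected: no audit gives 112 − 5 = 107; audit gives 99 − 24 = 75. Stays. ✓
Unconnected: no audit gives 112 − 5 = 107; audit gives 99 − 74 = 25. Stays. ✓
Beliefs are Bayes-consistent on-path and both types best-respond.

Yes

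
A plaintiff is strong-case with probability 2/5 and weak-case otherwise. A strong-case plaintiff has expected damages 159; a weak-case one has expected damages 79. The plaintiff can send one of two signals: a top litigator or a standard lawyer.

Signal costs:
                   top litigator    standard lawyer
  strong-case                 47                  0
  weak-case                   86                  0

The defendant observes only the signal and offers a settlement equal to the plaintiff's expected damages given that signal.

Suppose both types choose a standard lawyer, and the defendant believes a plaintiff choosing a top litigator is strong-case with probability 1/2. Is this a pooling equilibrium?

On the equilibrium path (standard lawyer) the defendant holds the prior 2/5 and pays 2/5·159 + 3/5·79 = 111. Off-path (top litigator) belief 1/2 gives 1/2·159 + 1/2·79 = 119.
Strong-case: standard lawyer gives 111 − 0 = 111; top litigator gives 119 − 47 = 72. Stays. ✓
Weak-case: standard lawyer gives 111 − 0 = 111; top litigator gives 119 − 86 = 33. Stays. ✓
Beliefs are Bayes-consistent on-path and both types best-respond.

Yes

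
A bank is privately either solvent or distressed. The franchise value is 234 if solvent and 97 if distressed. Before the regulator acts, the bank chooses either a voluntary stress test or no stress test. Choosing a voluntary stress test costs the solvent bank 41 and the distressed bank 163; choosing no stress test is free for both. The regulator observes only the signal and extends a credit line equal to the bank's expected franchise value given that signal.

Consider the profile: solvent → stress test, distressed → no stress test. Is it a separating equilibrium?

Yes

Under separation the regulator infers type exactly: stress test → solvent (pays 234), no stress test → distressed (pays 97).
Solvent: stress test gives 234 − 41 = 193; no stress test gives 97 − 0 = 97. No deviation. ✓
Distressed: no stress test gives 97 − 0 = 97; stress test gives 234 − 163 = 71. No deviation. ✓
Both incentive constraints hold.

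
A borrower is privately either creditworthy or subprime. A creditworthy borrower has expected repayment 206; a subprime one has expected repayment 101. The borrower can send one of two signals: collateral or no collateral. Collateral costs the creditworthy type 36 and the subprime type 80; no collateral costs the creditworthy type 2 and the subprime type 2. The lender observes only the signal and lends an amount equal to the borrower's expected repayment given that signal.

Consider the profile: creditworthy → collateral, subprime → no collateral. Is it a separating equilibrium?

If types separate, collateral earns payment 206 and no collateral earns 101.
Creditworthy: collateral gives 206 − 36 = 170; no collateral gives 101 − 2 = 99. No deviation. ✓
Subprime: no collateral gives 101 − 2 = 99; collateral gives 206 − 80 = 126. Would deviate. ✗

No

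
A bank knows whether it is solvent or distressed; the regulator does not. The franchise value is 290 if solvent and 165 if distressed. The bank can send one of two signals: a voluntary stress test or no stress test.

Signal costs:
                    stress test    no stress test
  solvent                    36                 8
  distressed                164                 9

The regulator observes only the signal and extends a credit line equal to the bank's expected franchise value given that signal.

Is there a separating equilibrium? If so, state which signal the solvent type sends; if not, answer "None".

Try solvent → stress test, distressed → no stress test:
  If types separate, stress test earns payment 290 and no stress test earns 165.
  Solvent: stress test gives 290 − 36 = 254; no stress test gives 165 − 8 = 157. No deviation. ✓
  Distressed: no stress test gives 165 − 9 = 156; stress test gives 290 − 164 = 126. No deviation. ✓
Both hold — the solvent type sends stress test.

stress test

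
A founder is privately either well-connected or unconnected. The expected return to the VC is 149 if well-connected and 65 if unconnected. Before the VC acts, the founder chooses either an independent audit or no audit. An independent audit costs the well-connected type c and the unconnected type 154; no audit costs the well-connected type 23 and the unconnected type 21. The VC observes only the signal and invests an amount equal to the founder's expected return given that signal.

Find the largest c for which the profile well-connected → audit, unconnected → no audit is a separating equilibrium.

Under separation: audit → well-connected (pays 149); no audit → unconnected (pays 65).
Unconnected: 65 − 21 = 44 ≥ 149 − 154 = -5. Holds regardless of c. ✓
Well-connected: 149 − c ≥ 65 − 23, so c ≤ 149 − 42 = 107.

107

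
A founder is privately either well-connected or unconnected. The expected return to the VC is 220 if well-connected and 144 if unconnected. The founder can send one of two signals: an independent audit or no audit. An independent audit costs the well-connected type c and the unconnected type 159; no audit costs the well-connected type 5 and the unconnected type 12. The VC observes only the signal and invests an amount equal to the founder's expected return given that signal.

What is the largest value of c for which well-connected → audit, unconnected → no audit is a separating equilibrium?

81

Under separation: audit → well-connected (pays 220); no audit → unconnected (pays 144).
Unconnected: 144 − 12 = 132 ≥ 220 − 159 = 61. Holds regardless of c. ✓
Well-connected: 220 − c ≥ 144 − 5, so c ≤ 220 − 139 = 81.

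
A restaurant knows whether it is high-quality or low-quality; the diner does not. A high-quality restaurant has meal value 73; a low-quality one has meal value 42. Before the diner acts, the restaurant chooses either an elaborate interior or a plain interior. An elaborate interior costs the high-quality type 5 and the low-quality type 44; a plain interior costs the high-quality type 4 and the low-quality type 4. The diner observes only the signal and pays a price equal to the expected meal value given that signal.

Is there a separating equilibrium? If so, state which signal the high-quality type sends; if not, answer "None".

Try high-quality → elaborate interior, low-quality → plain interior:
  If types separate, elaborate interior earns payment 73 and plain interior earns 42.
  High-quality: elaborate interior gives 73 − 5 = 68; plain interior gives 42 − 4 = 38. No deviation. ✓
  Low-quality: plain interior gives 42 − 4 = 38; elaborate interior gives 73 − 44 = 29. No deviation. ✓
Both hold — the high-quality type sends elaborate interior.

elaborate interior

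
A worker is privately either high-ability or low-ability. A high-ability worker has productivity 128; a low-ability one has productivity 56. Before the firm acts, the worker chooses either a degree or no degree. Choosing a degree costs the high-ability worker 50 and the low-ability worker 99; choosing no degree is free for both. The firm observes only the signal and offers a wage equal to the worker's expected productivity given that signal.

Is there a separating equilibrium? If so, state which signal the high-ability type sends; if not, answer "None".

degree

Try high-ability → degree, low-ability → no degree:
  If types separate, degree earns payment 128 and no degree earns 56.
  High-ability: degree gives 128 − 50 = 78; no degree gives 56 − 0 = 56. No deviation. ✓
  Low-ability: no degree gives 56 − 0 = 56; degree gives 128 − 99 = 29. No deviation. ✓
Both hold — the high-ability type sends degree.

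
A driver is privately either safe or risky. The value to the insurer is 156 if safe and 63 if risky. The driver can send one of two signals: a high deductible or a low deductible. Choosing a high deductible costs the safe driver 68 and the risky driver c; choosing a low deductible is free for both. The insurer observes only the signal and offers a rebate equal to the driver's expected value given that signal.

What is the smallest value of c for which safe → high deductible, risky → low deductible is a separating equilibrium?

Under separation: high deductible → safe (pays 156); low deductible → risky (pays 63).
Safe: 156 − 68 = 88 ≥ 63 − 0 = 63. Holds regardless of c. ✓
Risky: 63 − 0 ≥ 156 − c, so c ≥ 156 − 63 = 93.

93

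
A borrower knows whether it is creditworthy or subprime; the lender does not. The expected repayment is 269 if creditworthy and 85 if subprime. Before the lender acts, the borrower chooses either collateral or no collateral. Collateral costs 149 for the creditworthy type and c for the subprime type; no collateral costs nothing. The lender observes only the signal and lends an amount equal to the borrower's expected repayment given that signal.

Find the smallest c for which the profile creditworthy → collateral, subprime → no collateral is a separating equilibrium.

Under separation: collateral → creditworthy (pays 269); no collateral → subprime (pays 85).
Creditworthy: 269 − 149 = 120 ≥ 85 − 0 = 85. Holds regardless of c. ✓
Subprime: 85 − 0 ≥ 269 − c, so c ≥ 269 − 85 = 184.

184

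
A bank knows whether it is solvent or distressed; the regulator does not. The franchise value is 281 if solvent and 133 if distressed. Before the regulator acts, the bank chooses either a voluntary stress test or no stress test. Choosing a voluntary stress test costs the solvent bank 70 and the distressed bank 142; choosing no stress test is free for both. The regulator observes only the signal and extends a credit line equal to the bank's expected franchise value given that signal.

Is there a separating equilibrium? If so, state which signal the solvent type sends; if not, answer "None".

Try solvent → stress test, distressed → no stress test:
  Under separation the regulator infers type exactly: stress test → solvent (pays 281), no stress test → distressed (pays 133).
  Solvent: stress test gives 281 − 70 = 211; no stress test gives 133 − 0 = 133. No deviation. ✓
  Distressed: no stress test gives 133 − 0 = 133; stress test gives 281 − 142 = 139. Would deviate. ✗
Try solvent → no stress test, distressed → stress test:
  Under separation the regulator infers type exactly: no stress test → solvent (pays 281), stress test → distressed (pays 133).
  Solvent: no stress test gives 281 − 0 = 281; stress test gives 133 − 70 = 63. No deviation. ✓
  Distressed: stress test gives 133 − 142 = -9; no stress test gives 281 − 0 = 281. Would deviate. ✗
Neither assignment is incentive-compatible.

None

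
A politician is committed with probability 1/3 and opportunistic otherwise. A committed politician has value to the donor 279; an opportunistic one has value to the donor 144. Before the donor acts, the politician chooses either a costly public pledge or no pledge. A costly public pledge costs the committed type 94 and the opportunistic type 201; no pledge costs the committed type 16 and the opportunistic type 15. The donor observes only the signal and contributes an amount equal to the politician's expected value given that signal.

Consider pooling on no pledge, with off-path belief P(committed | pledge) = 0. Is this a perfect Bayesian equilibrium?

Yes

At the pooled signal (no pledge) the donor holds the prior 1/3 and pays 1/3·279 + 2/3·144 = 189. Off-path (pledge) belief 0 gives 0·279 + 1·144 = 144.
Committed: no pledge gives 189 − 16 = 173; pledge gives 144 − 94 = 50. Stays. ✓
Opportunistic: no pledge gives 189 − 15 = 174; pledge gives 144 − 201 = -57. Stays. ✓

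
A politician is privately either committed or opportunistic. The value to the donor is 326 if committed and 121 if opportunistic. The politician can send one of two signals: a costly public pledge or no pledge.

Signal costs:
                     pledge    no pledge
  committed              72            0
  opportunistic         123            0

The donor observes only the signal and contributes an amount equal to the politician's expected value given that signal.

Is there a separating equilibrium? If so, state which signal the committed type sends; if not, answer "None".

Try committed → pledge, opportunistic → no pledge:
  If types separate, pledge earns payment 326 and no pledge earns 121.
  Committed: pledge gives 326 − 72 = 254; no pledge gives 121 − 0 = 121. No deviation. ✓
  Opportunistic: no pledge gives 121 − 0 = 121; pledge gives 326 − 123 = 203. Would deviate. ✗
Try committed → no pledge, opportunistic → pledge:
  If types separate, no pledge earns payment 326 and pledge earns 121.
  Committed: no pledge gives 326 − 0 = 326; pledge gives 121 − 72 = 49. No deviation. ✓
  Opportunistic: pledge gives 121 − 123 = -2; no pledge gives 326 − 0 = 326. Would deviate. ✗
Neither assignment is incentive-compatible.

None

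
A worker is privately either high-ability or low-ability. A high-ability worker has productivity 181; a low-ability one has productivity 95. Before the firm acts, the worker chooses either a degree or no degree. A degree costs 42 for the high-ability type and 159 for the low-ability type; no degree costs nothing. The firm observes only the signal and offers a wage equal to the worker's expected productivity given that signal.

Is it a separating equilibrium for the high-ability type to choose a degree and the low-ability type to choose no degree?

Under separation the firm infers type exactly: degree → high-ability (pays 181), no degree → low-ability (pays 95).
High-ability: degree gives 181 − 42 = 139; no degree gives 95 − 0 = 95. No deviation. ✓
Low-ability: no degree gives 95 − 0 = 95; degree gives 181 − 159 = 22. No deviation. ✓
Both incentive constraints hold.

Yes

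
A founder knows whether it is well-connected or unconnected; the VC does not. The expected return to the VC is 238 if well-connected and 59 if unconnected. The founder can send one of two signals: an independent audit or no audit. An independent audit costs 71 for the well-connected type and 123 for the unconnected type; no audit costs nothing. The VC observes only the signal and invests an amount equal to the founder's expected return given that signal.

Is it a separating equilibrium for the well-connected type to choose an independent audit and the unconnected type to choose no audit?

No

Under separation the VC infers type exactly: audit → well-connected (pays 238), no audit → unconnected (pays 59).
Well-connected: audit gives 238 − 71 = 167; no audit gives 59 − 0 = 59. No deviation. ✓
Unconnected: no audit gives 59 − 0 = 59; audit gives 238 − 123 = 115. Would deviate. ✗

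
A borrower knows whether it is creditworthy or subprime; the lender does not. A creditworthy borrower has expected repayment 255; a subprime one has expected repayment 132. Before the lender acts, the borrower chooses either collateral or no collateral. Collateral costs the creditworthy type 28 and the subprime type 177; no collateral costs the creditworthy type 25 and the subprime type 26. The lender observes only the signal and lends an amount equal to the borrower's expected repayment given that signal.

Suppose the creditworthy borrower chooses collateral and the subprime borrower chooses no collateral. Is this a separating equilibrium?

If types separate, collateral earns payment 255 and no collateral earns 132.
Creditworthy: collateral gives 255 − 28 = 227; no collateral gives 132 − 25 = 107. No deviation. ✓
Subprime: no collateral gives 132 − 26 = 106; collateral gives 255 − 177 = 78. No deviation. ✓
Neither type gains from mimicking the other.

Yes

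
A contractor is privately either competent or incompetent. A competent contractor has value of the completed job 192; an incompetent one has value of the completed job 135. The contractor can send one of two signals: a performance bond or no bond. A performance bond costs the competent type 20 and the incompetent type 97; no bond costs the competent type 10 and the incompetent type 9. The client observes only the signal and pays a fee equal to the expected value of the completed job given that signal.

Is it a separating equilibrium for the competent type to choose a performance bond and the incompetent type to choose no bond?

Yes

If types separate, bond earns payment 192 and no bond earns 135.
Competent: bond gives 192 − 20 = 172; no bond gives 135 − 10 = 125. No deviation. ✓
Incompetent: no bond gives 135 − 9 = 126; bond gives 192 − 97 = 95. No deviation. ✓
Neither type gains from mimicking the other.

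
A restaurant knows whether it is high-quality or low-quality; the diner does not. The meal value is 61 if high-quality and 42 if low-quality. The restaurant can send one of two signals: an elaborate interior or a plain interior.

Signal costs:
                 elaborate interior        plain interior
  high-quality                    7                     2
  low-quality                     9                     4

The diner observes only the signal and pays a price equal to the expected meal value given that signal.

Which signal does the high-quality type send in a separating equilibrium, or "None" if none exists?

Try high-quality → elaborate interior, low-quality → plain interior:
  If types separate, elaborate interior earns payment 61 and plain interior earns 42.
  High-quality: elaborate interior gives 61 − 7 = 54; plain interior gives 42 − 2 = 40. No deviation. ✓
  Low-quality: plain interior gives 42 − 4 = 38; elaborate interior gives 61 − 9 = 52. Would deviate. ✗
Try high-quality → plain interior, low-quality → elaborate interior:
  If types separate, plain interior earns payment 61 and elaborate interior earns 42.
  High-quality: plain interior gives 61 − 2 = 59; elaborate interior gives 42 − 7 = 35. No deviation. ✓
  Low-quality: elaborate interior gives 42 − 9 = 33; plain interior gives 61 − 4 = 57. Would deviate. ✗
Neither assignment is incentive-compatible.

None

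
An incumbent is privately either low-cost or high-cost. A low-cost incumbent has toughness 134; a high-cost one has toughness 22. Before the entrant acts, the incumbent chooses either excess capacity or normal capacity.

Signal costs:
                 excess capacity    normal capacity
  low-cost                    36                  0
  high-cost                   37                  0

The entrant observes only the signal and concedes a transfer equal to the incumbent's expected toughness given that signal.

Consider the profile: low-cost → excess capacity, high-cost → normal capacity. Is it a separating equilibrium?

No

If types separate, excess capacity earns payment 134 and normal capacity earns 22.
Low-cost: excess capacity gives 134 − 36 = 98; normal capacity gives 22 − 0 = 22. No deviation. ✓
High-cost: normal capacity gives 22 − 0 = 22; excess capacity gives 134 − 37 = 97. Would deviate. ✗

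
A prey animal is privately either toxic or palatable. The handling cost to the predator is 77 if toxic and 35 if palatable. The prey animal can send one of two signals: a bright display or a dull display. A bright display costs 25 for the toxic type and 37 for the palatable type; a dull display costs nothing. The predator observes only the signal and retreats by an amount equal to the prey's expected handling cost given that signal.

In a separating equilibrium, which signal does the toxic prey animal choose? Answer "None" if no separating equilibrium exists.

Try toxic → bright display, palatable → dull display:
  Under separation the predator infers type exactly: bright display → toxic (pays 77), dull display → palatable (pays 35).
  Toxic: bright display gives 77 − 25 = 52; dull display gives 35 − 0 = 35. No deviation. ✓
  Palatable: dull display gives 35 − 0 = 35; bright display gives 77 − 37 = 40. Would deviate. ✗
Try toxic → dull display, palatable → bright display:
  Under separation the predator infers type exactly: dull display → toxic (pays 77), bright display → palatable (pays 35).
  Toxic: dull display gives 77 − 0 = 77; bright display gives 35 − 25 = 10. No deviation. ✓
  Palatable: bright display gives 35 − 37 = -2; dull display gives 77 − 0 = 77. Would deviate. ✗
Neither assignment is incentive-compatible.

None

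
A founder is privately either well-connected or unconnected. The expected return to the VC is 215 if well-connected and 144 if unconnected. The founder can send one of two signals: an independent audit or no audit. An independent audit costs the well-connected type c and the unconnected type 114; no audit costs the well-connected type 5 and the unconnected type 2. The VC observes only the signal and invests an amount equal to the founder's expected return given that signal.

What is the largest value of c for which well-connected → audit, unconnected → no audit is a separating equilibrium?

76

Under separation: audit → well-connected (pays 215); no audit → unconnected (pays 144).
Unconnected: 144 − 2 = 142 ≥ 215 − 114 = 101. Holds regardless of c. ✓
Well-connected: 215 − c ≥ 144 − 5, so c ≤ 215 − 139 = 76.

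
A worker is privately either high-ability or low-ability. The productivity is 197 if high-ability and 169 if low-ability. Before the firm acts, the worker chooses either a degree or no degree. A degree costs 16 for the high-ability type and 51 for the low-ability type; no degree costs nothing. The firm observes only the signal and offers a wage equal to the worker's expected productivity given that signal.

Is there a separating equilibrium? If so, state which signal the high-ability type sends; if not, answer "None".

degree

Try high-ability → degree, low-ability → no degree:
  Under separation the firm infers type exactly: degree → high-ability (pays 197), no degree → low-ability (pays 169).
  High-ability: degree gives 197 − 16 = 181; no degree gives 169 − 0 = 169. No deviation. ✓
  Low-ability: no degree gives 169 − 0 = 169; degree gives 197 − 51 = 146. No deviation. ✓
Both hold — the high-ability type sends degree.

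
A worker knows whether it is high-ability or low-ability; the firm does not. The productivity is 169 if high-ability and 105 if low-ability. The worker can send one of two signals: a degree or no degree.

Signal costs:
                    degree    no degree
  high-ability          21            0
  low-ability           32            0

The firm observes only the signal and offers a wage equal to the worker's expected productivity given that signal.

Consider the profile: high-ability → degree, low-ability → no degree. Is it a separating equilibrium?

If types separate, degree earns payment 169 and no degree earns 105.
High-ability: degree gives 169 − 21 = 148; no degree gives 105 − 0 = 105. No deviation. ✓
Low-ability: no degree gives 105 − 0 = 105; degree gives 169 − 32 = 137. Would deviate. ✗

No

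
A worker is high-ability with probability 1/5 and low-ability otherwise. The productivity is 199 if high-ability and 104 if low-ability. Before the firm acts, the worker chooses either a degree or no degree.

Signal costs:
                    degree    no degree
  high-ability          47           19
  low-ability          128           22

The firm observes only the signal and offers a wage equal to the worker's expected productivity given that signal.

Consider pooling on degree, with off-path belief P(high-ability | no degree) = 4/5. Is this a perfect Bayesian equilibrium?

No

At the pooled signal (degree) the firm holds the prior 1/5 and pays 1/5·199 + 4/5·104 = 123. Off-path (no degree) belief 4/5 gives 4/5·199 + 1/5·104 = 180.
High-ability: degree gives 123 − 47 = 76; no degree gives 180 − 19 = 161. Deviates. ✗
Low-ability: degree gives 123 − 128 = -5; no degree gives 180 − 22 = 158. Deviates. ✗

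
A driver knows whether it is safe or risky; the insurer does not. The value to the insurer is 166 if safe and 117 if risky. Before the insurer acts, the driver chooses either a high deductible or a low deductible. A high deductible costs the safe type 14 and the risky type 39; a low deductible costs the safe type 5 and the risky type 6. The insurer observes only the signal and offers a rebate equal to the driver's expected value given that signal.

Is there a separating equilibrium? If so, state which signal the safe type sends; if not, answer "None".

Try safe → high deductible, risky → low deductible:
  Under separation the insurer infers type exactly: high deductible → safe (pays 166), low deductible → risky (pays 117).
  Safe: high deductible gives 166 − 14 = 152; low deductible gives 117 − 5 = 112. No deviation. ✓
  Risky: low deductible gives 117 − 6 = 111; high deductible gives 166 − 39 = 127. Would deviate. ✗
Try safe → low deductible, risky → high deductible:
  Under separation the insurer infers type exactly: low deductible → safe (pays 166), high deductible → risky (pays 117).
  Safe: low deductible gives 166 − 5 = 161; high deductible gives 117 − 14 = 103. No deviation. ✓
  Risky: high deductible gives 117 − 39 = 78; low deductible gives 166 − 6 = 160. Would deviate. ✗
Neither assignment is incentive-compatible.

None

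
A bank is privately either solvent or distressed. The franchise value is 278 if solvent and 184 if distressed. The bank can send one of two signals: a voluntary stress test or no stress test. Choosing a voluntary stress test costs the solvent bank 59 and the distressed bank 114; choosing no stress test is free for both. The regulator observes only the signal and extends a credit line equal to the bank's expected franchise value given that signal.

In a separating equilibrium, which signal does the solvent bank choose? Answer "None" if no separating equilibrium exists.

Try solvent → stress test, distressed → no stress test:
  If types separate, stress test earns payment 278 and no stress test earns 184.
  Solvent: stress test gives 278 − 59 = 219; no stress test gives 184 − 0 = 184. No deviation. ✓
  Distressed: no stress test gives 184 − 0 = 184; stress test gives 278 − 114 = 164. No deviation. ✓
Both hold — the solvent type sends stress test.

stress test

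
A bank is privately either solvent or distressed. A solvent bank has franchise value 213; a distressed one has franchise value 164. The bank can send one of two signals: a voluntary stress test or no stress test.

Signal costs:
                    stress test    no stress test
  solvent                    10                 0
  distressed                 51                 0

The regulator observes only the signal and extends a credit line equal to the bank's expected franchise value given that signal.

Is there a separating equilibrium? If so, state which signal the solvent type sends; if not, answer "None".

Try solvent → stress test, distressed → no stress test:
  If types separate, stress test earns payment 213 and no stress test earns 164.
  Solvent: stress test gives 213 − 10 = 203; no stress test gives 164 − 0 = 164. No deviation. ✓
  Distressed: no stress test gives 164 − 0 = 164; stress test gives 213 − 51 = 162. No deviation. ✓
Both hold — the solvent type sends stress test.

stress test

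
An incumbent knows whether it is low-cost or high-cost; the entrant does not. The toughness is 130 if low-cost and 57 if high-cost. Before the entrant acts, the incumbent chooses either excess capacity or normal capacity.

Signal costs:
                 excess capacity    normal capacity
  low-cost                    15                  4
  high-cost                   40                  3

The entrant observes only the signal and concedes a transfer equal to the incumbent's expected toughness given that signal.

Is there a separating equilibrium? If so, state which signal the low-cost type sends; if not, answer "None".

None

Try low-cost → excess capacity, high-cost → normal capacity:
  Under separation the entrant infers type exactly: excess capacity → low-cost (pays 130), normal capacity → high-cost (pays 57).
  Low-cost: excess capacity gives 130 − 15 = 115; normal capacity gives 57 − 4 = 53. No deviation. ✓
  High-cost: normal capacity gives 57 − 3 = 54; excess capacity gives 130 − 40 = 90. Would deviate. ✗
Try low-cost → normal capacity, high-cost → excess capacity:
  Under separation the entrant infers type exactly: normal capacity → low-cost (pays 130), excess capacity → high-cost (pays 57).
  Low-cost: normal capacity gives 130 − 4 = 126; excess capacity gives 57 − 15 = 42. No deviation. ✓
  High-cost: excess capacity gives 57 − 40 = 17; normal capacity gives 130 − 3 = 127. Would deviate. ✗
Neither assignment is incentive-compatible.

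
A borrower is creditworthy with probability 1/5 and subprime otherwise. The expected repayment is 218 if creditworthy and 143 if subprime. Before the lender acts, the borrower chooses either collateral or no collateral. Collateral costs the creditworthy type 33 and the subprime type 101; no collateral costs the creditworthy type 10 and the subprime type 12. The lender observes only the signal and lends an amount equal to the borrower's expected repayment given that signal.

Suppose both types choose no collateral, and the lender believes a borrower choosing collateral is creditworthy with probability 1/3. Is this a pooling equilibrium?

Yes

At the pooled signal (no collateral) the lender holds the prior 1/5 and pays 1/5·218 + 4/5·143 = 158. Off-path (collateral) belief 1/3 gives 1/3·218 + 2/3·143 = 168.
Creditworthy: no collateral gives 158 − 10 = 148; collateral gives 168 − 33 = 135. Stays. ✓
Subprime: no collateral gives 158 − 12 = 146; collateral gives 168 − 101 = 67. Stays. ✓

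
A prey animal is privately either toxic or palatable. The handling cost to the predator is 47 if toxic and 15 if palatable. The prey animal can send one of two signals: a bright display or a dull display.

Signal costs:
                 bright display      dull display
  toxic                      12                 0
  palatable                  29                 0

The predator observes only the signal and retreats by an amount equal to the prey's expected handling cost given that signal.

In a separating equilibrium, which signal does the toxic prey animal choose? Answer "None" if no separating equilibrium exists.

Try toxic → bright display, palatable → dull display:
  Under separation the predator infers type exactly: bright display → toxic (pays 47), dull display → palatable (pays 15).
  Toxic: bright display gives 47 − 12 = 35; dull display gives 15 − 0 = 15. No deviation. ✓
  Palatable: dull display gives 15 − 0 = 15; bright display gives 47 − 29 = 18. Would deviate. ✗
Try toxic → dull display, palatable → bright display:
  Under separation the predator infers type exactly: dull display → toxic (pays 47), bright display → palatable (pays 15).
  Toxic: dull display gives 47 − 0 = 47; bright display gives 15 − 12 = 3. No deviation. ✓
  Palatable: bright display gives 15 − 29 = -14; dull display gives 47 − 0 = 47. Would deviate. ✗
Neither assignment is incentive-compatible.

None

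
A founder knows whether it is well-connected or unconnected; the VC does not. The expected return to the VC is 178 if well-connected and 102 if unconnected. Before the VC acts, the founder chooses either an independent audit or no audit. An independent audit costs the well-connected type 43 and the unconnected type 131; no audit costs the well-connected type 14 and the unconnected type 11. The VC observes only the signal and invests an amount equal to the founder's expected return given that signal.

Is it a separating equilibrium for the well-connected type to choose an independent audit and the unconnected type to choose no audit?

Yes

If types separate, audit earns payment 178 and no audit earns 102.
Well-connected: audit gives 178 − 43 = 135; no audit gives 102 − 14 = 88. No deviation. ✓
Unconnected: no audit gives 102 − 11 = 91; audit gives 178 − 131 = 47. No deviation. ✓
Neither type gains from mimicking the other.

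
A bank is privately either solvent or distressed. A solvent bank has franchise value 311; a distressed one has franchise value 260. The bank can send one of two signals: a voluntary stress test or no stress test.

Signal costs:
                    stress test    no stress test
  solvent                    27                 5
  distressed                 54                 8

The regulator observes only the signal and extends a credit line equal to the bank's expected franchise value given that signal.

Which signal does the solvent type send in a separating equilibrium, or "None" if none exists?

None

Try solvent → stress test, distressed → no stress test:
  Under separation the regulator infers type exactly: stress test → solvent (pays 311), no stress test → distressed (pays 260).
  Solvent: stress test gives 311 − 27 = 284; no stress test gives 260 − 5 = 255. No deviation. ✓
  Distressed: no stress test gives 260 − 8 = 252; stress test gives 311 − 54 = 257. Would deviate. ✗
Try solvent → no stress test, distressed → stress test:
  Under separation the regulator infers type exactly: no stress test → solvent (pays 311), stress test → distressed (pays 260).
  Solvent: no stress test gives 311 − 5 = 306; stress test gives 260 − 27 = 233. No deviation. ✓
  Distressed: stress test gives 260 − 54 = 206; no stress test gives 311 − 8 = 303. Would deviate. ✗
Neither assignment is incentive-compatible.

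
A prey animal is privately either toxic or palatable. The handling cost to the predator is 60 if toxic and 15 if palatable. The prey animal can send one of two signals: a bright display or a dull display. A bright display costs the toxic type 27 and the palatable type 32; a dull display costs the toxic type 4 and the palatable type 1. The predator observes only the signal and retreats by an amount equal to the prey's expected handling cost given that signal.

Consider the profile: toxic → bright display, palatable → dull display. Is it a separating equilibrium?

Under separation the predator infers type exactly: bright display → toxic (pays 60), dull display → palatable (pays 15).
Toxic: bright display gives 60 − 27 = 33; dull display gives 15 − 4 = 11. No deviation. ✓
Palatable: dull display gives 15 − 1 = 14; bright display gives 60 − 32 = 28. Would deviate. ✗

No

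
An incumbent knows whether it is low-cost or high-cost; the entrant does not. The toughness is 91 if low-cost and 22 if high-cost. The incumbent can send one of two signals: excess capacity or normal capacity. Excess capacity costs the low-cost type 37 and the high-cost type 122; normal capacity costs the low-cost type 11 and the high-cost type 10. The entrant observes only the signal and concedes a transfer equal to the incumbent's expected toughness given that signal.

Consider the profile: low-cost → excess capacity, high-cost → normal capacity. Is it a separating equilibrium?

If types separate, excess capacity earns payment 91 and normal capacity earns 22.
Low-cost: excess capacity gives 91 − 37 = 54; normal capacity gives 22 − 11 = 11. No deviation. ✓
High-cost: normal capacity gives 22 − 10 = 12; excess capacity gives 91 − 122 = -31. No deviation. ✓
Both incentive constraints hold.

Yes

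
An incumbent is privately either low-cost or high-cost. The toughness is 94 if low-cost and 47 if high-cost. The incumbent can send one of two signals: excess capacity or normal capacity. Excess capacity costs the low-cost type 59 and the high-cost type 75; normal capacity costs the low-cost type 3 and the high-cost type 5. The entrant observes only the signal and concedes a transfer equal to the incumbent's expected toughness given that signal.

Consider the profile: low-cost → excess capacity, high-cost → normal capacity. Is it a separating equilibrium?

Under separation the entrant infers type exactly: excess capacity → low-cost (pays 94), normal capacity → high-cost (pays 47).
Low-cost: excess capacity gives 94 − 59 = 35; normal capacity gives 47 − 3 = 44. Would deviate. ✗
High-cost: normal capacity gives 47 − 5 = 42; excess capacity gives 94 − 75 = 19. No deviation. ✓

No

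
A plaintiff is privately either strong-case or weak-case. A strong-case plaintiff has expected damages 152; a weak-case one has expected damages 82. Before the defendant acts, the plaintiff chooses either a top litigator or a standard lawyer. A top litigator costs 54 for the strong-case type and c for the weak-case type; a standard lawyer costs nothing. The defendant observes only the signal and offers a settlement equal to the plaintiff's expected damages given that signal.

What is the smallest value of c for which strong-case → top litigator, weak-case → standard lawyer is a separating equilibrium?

Under separation: top litigator → strong-case (pays 152); standard lawyer → weak-case (pays 82).
Strong-case: 152 − 54 = 98 ≥ 82 − 0 = 82. Holds regardless of c. ✓
Weak-case: 82 − 0 ≥ 152 − c, so c ≥ 152 − 82 = 70.

70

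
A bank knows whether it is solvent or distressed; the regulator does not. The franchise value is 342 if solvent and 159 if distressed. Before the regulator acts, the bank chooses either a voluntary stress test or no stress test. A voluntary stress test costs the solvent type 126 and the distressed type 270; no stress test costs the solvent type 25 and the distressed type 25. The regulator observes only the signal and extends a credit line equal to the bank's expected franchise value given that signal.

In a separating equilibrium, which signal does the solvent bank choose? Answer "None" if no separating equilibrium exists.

stress test

Try solvent → stress test, distressed → no stress test:
  If types separate, stress test earns payment 342 and no stress test earns 159.
  Solvent: stress test gives 342 − 126 = 216; no stress test gives 159 − 25 = 134. No deviation. ✓
  Distressed: no stress test gives 159 − 25 = 134; stress test gives 342 − 270 = 72. No deviation. ✓
Both hold — the solvent type sends stress test.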